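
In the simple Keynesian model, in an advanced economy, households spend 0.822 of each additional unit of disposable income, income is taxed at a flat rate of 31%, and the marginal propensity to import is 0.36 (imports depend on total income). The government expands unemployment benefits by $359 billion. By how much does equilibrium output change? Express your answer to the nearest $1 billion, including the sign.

The transfer change shifts disposable income by +$359 billion, so first-round consumption changes by c·ΔTR = 0.822 × (+$359 billion) = +$295.098 billion.
Expenditure multiplier = 1/(1 − c(1−t) + m) = 1/(1 − 0.822×0.69 + 0.36) = 1/0.79282 ≈ 1.261.
The transfer multiplier is c × k ≈ 1.037, so ΔY = k × (c·ΔTR) = (+$295.098 billion) / 0.79282 ≈ +$372 billion.

+$372 billion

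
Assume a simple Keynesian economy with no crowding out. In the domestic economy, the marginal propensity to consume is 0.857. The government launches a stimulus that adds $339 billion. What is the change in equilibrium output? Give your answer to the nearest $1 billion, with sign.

Government-spending multiplier = 1/(1 − MPC) = 1/(1 − 0.857) = 1/0.143 ≈ 6.993.
ΔY = k × ΔG = (+$339 billion) / 0.143 ≈ +$2,371 billion.

+$2,371 billion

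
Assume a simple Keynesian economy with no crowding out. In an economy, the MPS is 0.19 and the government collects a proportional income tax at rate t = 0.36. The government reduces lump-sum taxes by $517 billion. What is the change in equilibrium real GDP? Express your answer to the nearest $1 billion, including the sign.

+$870 billion

MPC = 1 − MPS = 1 − 0.19 = 0.81.
A lump-sum tax change of −$517 billion shifts disposable income by +$517 billion; first-round consumption changes by −c × ΔT = −0.81 × (−$517 billion) = +$418.77 billion.
Expenditure multiplier = 1/(1 − c(1−t)) = 1/(1 − 0.81×0.64) = 1/0.4816 ≈ 2.076.
The tax multiplier is −c × k ≈ −1.682, so ΔY = k × (−c·ΔT) = (+$418.77 billion) / 0.4816 ≈ +$870 billion.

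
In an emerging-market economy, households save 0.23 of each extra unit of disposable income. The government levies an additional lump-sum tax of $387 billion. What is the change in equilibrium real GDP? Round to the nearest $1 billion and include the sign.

−$1,296 billion

MPC = 1 − MPS = 1 − 0.23 = 0.77.
A lump-sum tax change of +$387 billion shifts disposable income by −$387 billion; first-round consumption changes by −c × ΔT = −0.77 × (+$387 billion) = −$297.99 billion.
Expenditure multiplier = 1/(1 − MPC) = 1/(1 − 0.77) = 1/0.23 ≈ 4.348.
The tax multiplier is −c × k ≈ −3.348, so ΔY = k × (−c·ΔT) = (−$297.99 billion) / 0.23 ≈ −$1,296 billion.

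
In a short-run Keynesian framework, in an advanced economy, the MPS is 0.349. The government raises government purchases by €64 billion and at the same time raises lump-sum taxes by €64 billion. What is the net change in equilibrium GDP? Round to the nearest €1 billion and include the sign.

+€64 billion

MPC = 1 − MPS = 1 − 0.349 = 0.651.
Expenditure multiplier = 1/(1 − MPC) = 1/(1 − 0.651) = 1/0.349 ≈ 2.865.
ΔG contributes k·ΔG = (+€64 billion) / 0.349 ≈ +€183.4 billion.
ΔT of +€64 billion changes first-round spending by −c·ΔT = −€41.664 billion, contributing k·(−c·ΔT) = (−€41.664 billion) / 0.349 ≈ −€119.4 billion.
With ΔG = ΔT and no other leakages, the balanced-budget multiplier is 1, so ΔY = ΔG = +€64 billion.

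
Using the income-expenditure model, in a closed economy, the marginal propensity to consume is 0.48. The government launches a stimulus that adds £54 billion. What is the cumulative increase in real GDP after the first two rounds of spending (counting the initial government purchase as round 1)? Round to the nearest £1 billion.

Round 1 adds ΔG = £54 billion; each later round is MPC = 0.48 times the previous.
After 2 rounds: 54 + 25.92 = ΔG·(1 − c^2)/(1 − c) = 54 × (1 − 0.2304)/0.52 ≈ £80 billion.

£80 billion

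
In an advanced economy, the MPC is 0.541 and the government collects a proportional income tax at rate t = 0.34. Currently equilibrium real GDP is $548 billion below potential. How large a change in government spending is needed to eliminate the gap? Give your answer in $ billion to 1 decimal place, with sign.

+$352.3 billion

Spending multiplier = 1/(1 − c(1−t)) = 1/(1 − 0.541×0.66) = 1/0.64294 ≈ 1.555.
Need ΔY = +$548 billion, so ΔG = ΔY/k = (+$548 billion) × 0.64294 ≈ +$352.3 billion.
The government should increase government spending by $352.3 billion.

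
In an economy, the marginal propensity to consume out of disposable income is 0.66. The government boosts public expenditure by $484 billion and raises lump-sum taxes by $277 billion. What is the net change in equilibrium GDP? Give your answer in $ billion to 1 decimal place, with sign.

+$885.8 billion

Expenditure multiplier = 1/(1 − MPC) = 1/(1 − 0.66) = 1/0.34 ≈ 2.941.
ΔG contributes k·ΔG = (+$484 billion) / 0.34 ≈ +$1,423.5 billion.
ΔT of +$277 billion changes first-round spending by −c·ΔT = −$182.82 billion, contributing k·(−c·ΔT) = (−$182.82 billion) / 0.34 ≈ −$537.7 billion.
Net ΔY = k(ΔG − c·ΔT) = (+$301.18 billion) / 0.34 ≈ +$885.8 billion.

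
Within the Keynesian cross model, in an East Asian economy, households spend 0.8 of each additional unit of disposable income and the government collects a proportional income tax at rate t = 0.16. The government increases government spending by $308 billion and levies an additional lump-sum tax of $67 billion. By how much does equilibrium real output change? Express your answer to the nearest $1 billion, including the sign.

+$776 billion

Expenditure multiplier = 1/(1 − c(1−t)) = 1/(1 − 0.8×0.84) = 1/0.328 ≈ 3.049.
ΔG contributes k·ΔG = (+$308 billion) / 0.328 ≈ +$939 billion.
ΔT of +$67 billion changes first-round spending by −c·ΔT = −$53.6 billion, contributing k·(−c·ΔT) = (−$53.6 billion) / 0.328 ≈ −$163.4 billion.
Net ΔY = k(ΔG − c·ΔT) = (+$254.4 billion) / 0.328 ≈ +$776 billion.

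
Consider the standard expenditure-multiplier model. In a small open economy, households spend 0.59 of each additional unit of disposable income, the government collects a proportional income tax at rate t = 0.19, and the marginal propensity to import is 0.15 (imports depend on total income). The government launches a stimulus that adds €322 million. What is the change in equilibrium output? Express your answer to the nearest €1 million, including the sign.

Expenditure multiplier = 1/(1 − c(1−t) + m) = 1/(1 − 0.59×0.81 + 0.15) = 1/0.6721 ≈ 1.488.
ΔY = k × ΔG = (+€322 million) / 0.6721 ≈ +€479 million.

+€479 million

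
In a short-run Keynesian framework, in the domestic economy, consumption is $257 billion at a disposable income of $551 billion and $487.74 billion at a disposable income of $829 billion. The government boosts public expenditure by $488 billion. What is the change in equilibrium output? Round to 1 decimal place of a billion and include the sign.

MPC = ΔC/ΔYd = (487.74 − 257)/(829 − 551) = 230.74/278 = 0.83.
Spending multiplier = 1/(1 − MPC) = 1/(1 − 0.83) = 1/0.17 ≈ 5.882.
ΔY = k × ΔG = (+$488 billion) / 0.17 ≈ +$2,870.6 billion.

+$2,870.6 billion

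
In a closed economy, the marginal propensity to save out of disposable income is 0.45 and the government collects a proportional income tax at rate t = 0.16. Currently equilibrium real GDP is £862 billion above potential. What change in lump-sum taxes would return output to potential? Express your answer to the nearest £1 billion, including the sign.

MPC = 1 − MPS = 1 − 0.45 = 0.55.
Spending multiplier = 1/(1 − c(1−t)) = 1/(1 − 0.55×0.84) = 1/0.538 ≈ 1.859.
Tax multiplier = −c·k = −0.55/0.538 ≈ −1.022. Need ΔY = −£862 billion, so ΔT = ΔY/(−c·k) = −(−£862 billion) × 0.538 / 0.55 ≈ +£843 billion.
The government should raise lump-sum taxes by £843 billion.

+£843 billion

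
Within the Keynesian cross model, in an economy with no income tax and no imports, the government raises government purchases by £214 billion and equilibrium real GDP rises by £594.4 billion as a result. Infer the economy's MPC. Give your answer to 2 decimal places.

Implied spending multiplier k = ΔY/ΔG = 594.4/214 ≈ 2.7776.
Since k = 1/(1 − MPC), MPC = 1 − 1/k = 1 − ΔG/ΔY = 1 − 214/594.4 ≈ 0.64.

0.64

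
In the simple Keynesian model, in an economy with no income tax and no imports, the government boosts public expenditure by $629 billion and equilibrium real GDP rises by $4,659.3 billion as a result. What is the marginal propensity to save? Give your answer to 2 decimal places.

Implied spending multiplier k = ΔY/ΔG = 4,659.3/629 ≈ 7.4075.
Since k = 1/(1 − MPC), MPC = 1 − 1/k = 1 − ΔG/ΔY = 1 − 629/4,659.3 ≈ 0.87.
MPS = 1 − MPC = 0.13.

0.13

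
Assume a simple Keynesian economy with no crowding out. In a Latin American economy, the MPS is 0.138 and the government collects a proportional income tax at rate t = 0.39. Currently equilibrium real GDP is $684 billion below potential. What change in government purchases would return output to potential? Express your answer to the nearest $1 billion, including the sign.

MPC = 1 − MPS = 1 − 0.138 = 0.862.
Spending multiplier = 1/(1 − c(1−t)) = 1/(1 − 0.862×0.61) = 1/0.47418 ≈ 2.109.
Need ΔY = +$684 billion, so ΔG = ΔY/k = (+$684 billion) × 0.47418 ≈ +$324 billion.
The government should increase government purchases by $324 billion.

+$324 billion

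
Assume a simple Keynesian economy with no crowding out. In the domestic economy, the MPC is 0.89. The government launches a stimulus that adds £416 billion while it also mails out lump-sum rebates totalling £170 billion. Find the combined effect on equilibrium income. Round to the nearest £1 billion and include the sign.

+£5,157 billion

Expenditure multiplier = 1/(1 − MPC) = 1/(1 − 0.89) = 1/0.11 ≈ 9.091.
ΔG contributes k·ΔG = (+£416 billion) / 0.11 ≈ +£3,781.8 billion.
ΔT of −£170 billion changes first-round spending by −c·ΔT = +£151.3 billion, contributing k·(−c·ΔT) = (+£151.3 billion) / 0.11 ≈ +£1,375.5 billion.
Net ΔY = k(ΔG − c·ΔT) = (+£567.3 billion) / 0.11 ≈ +£5,157 billion.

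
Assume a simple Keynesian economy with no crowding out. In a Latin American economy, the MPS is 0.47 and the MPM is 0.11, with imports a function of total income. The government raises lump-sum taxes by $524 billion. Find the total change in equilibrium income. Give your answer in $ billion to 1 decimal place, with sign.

−$478.8 billion

MPC = 1 − MPS = 1 − 0.47 = 0.53.
A lump-sum tax change of +$524 billion shifts disposable income by −$524 billion; first-round consumption changes by −c × ΔT = −0.53 × (+$524 billion) = −$277.72 billion.
Expenditure multiplier = 1/(1 − c + m) = 1/(1 − 0.53 + 0.11) = 1/0.58 ≈ 1.724.
The tax multiplier is −c × k ≈ −0.914, so ΔY = k × (−c·ΔT) = (−$277.72 billion) / 0.58 ≈ −$478.8 billion.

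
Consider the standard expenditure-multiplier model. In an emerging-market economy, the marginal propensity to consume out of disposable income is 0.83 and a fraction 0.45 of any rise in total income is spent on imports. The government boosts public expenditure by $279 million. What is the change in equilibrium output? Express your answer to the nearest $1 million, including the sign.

+$450 million

Expenditure multiplier = 1/(1 − c + m) = 1/(1 − 0.83 + 0.45) = 1/0.62 ≈ 1.613.
ΔY = k × ΔG = (+$279 million) / 0.62 = +$450 million.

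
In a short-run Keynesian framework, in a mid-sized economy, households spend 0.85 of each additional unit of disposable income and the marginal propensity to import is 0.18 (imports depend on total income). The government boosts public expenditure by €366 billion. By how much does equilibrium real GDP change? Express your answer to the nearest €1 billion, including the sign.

Expenditure multiplier = 1/(1 − c + m) = 1/(1 − 0.85 + 0.18) = 1/0.33 ≈ 3.03.
ΔY = k × ΔG = (+€366 billion) / 0.33 ≈ +€1,109 billion.

+€1,109 billion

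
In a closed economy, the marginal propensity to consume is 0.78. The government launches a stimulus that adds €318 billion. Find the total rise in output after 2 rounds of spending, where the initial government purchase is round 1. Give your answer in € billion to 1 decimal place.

Round 1 adds ΔG = €318 billion; each later round is MPC = 0.78 times the previous.
After 2 rounds: 318 + 248.04 = ΔG·(1 − c^2)/(1 − c) = 318 × (1 − 0.6084)/0.22 ≈ €566 billion.

€566.0 billion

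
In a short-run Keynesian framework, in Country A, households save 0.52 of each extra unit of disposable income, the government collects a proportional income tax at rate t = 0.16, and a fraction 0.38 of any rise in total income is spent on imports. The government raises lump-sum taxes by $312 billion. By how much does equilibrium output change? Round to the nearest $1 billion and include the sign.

−$153 billion

MPC = 1 − MPS = 1 − 0.52 = 0.48.
A lump-sum tax change of +$312 billion shifts disposable income by −$312 billion; first-round consumption changes by −c × ΔT = −0.48 × (+$312 billion) = −$149.76 billion.
Expenditure multiplier = 1/(1 − c(1−t) + m) = 1/(1 − 0.48×0.84 + 0.38) = 1/0.9768 ≈ 1.024.
The tax multiplier is −c × k ≈ −0.491, so ΔY = k × (−c·ΔT) = (−$149.76 billion) / 0.9768 ≈ −$153 billion.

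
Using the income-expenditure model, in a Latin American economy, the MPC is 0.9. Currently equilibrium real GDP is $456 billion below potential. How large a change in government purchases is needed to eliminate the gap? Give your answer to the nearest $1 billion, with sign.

+$46 billion

Spending multiplier = 1/(1 − MPC) = 1/(1 − 0.9) = 1/0.1 = 10.
Need ΔY = +$456 billion, so ΔG = ΔY/k = (+$456 billion) × 0.1 ≈ +$46 billion.
The government should increase government purchases by $46 billion.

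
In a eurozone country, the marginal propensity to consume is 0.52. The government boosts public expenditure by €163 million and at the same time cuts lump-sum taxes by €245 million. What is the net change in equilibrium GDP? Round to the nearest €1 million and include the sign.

+€605 million

Expenditure multiplier = 1/(1 − MPC) = 1/(1 − 0.52) = 1/0.48 ≈ 2.083.
ΔG contributes k·ΔG = (+€163 million) / 0.48 ≈ +€339.6 million.
ΔT of −€245 million changes first-round spending by −c·ΔT = +€127.4 million, contributing k·(−c·ΔT) = (+€127.4 million) / 0.48 ≈ +€265.4 million.
Net ΔY = k(ΔG − c·ΔT) = (+€290.4 million) / 0.48 = +€605 million.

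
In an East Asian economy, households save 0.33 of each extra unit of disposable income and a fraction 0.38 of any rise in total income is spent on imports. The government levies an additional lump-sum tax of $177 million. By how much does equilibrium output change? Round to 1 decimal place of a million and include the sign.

−$167.0 million

MPC = 1 − MPS = 1 − 0.33 = 0.67.
A lump-sum tax change of +$177 million shifts disposable income by −$177 million; first-round consumption changes by −c × ΔT = −0.67 × (+$177 million) = −$118.59 million.
Expenditure multiplier = 1/(1 − c + m) = 1/(1 − 0.67 + 0.38) = 1/0.71 ≈ 1.408.
The tax multiplier is −c × k ≈ −0.944, so ΔY = k × (−c·ΔT) = (−$118.59 million) / 0.71 ≈ −$167 million.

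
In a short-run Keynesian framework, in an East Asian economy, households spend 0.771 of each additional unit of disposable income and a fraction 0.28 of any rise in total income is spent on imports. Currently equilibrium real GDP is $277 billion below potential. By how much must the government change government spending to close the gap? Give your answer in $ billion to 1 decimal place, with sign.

+$141.0 billion

Spending multiplier = 1/(1 − c + m) = 1/(1 − 0.771 + 0.28) = 1/0.509 ≈ 1.965.
Need ΔY = +$277 billion, so ΔG = ΔY/k = (+$277 billion) × 0.509 ≈ +$141 billion.
The government should increase government spending by $141 billion.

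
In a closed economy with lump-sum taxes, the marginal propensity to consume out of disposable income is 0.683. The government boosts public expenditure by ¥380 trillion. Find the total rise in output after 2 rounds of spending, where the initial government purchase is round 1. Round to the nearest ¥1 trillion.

Round 1 adds ΔG = ¥380 trillion; each later round is MPC = 0.683 times the previous.
After 2 rounds: 380 + 259.54 = ΔG·(1 − c^2)/(1 − c) = 380 × (1 − 0.466489)/0.317 ≈ ¥640 trillion.

¥640 trillion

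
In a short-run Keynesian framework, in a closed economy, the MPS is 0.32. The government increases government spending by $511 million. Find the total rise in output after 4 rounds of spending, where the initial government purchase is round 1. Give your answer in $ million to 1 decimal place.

MPC = 1 − MPS = 1 − 0.32 = 0.68.
Round 1 adds ΔG = $511 million; each later round is MPC = 0.68 times the previous.
After 4 rounds: 511 + 347.48 + 236.2864 + 160.674752 = ΔG·(1 − c^4)/(1 − c) = 511 × (1 − 0.21381376)/0.32 ≈ $1,255.4 million.

$1,255.4 million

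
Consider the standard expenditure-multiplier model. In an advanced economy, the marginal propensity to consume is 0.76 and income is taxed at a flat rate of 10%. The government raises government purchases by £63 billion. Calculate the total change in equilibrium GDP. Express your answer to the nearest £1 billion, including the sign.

+£199 billion

Government-spending multiplier = 1/(1 − c(1−t)) = 1/(1 − 0.76×0.9) = 1/0.316 ≈ 3.165.
ΔY = k × ΔG = (+£63 billion) / 0.316 ≈ +£199 billion.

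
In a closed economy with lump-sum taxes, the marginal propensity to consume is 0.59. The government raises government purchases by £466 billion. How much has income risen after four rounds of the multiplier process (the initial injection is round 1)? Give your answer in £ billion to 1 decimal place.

£998.9 billion

Round 1 adds ΔG = £466 billion; each later round is MPC = 0.59 times the previous.
After 4 rounds: 466 + 274.94 + 162.2146 + 95.706614 = ΔG·(1 − c^4)/(1 − c) = 466 × (1 − 0.12117361)/0.41 ≈ £998.9 billion.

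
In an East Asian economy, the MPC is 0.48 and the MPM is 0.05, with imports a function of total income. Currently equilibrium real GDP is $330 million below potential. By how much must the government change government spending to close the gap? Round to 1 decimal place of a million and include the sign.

Spending multiplier = 1/(1 − c + m) = 1/(1 − 0.48 + 0.05) = 1/0.57 ≈ 1.754.
Need ΔY = +$330 million, so ΔG = ΔY/k = (+$330 million) × 0.57 = +$188.1 million.
The government should increase government spending by $188.1 million.

+$188.1 million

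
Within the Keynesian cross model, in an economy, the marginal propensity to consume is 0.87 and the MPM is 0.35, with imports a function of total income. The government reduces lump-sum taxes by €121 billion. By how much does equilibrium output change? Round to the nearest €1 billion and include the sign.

+€219 billion

A lump-sum tax change of −€121 billion shifts disposable income by +€121 billion; first-round consumption changes by −c × ΔT = −0.87 × (−€121 billion) = +€105.27 billion.
Expenditure multiplier = 1/(1 − c + m) = 1/(1 − 0.87 + 0.35) = 1/0.48 ≈ 2.083.
The tax multiplier is −c × k ≈ −1.813, so ΔY = k × (−c·ΔT) = (+€105.27 billion) / 0.48 ≈ +€219 billion.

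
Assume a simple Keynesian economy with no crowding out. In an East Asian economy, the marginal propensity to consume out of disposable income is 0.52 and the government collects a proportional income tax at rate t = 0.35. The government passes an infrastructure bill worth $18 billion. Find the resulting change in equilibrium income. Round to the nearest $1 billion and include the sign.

Government-spending multiplier = 1/(1 − c(1−t)) = 1/(1 − 0.52×0.65) = 1/0.662 ≈ 1.511.
ΔY = k × ΔG = (+$18 billion) / 0.662 ≈ +$27 billion.

+$27 billion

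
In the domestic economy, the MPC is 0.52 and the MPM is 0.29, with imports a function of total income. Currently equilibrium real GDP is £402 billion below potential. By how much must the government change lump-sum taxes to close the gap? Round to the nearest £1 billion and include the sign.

Spending multiplier = 1/(1 − c + m) = 1/(1 − 0.52 + 0.29) = 1/0.77 ≈ 1.299.
Tax multiplier = −c·k = −0.52/0.77 ≈ −0.675. Need ΔY = +£402 billion, so ΔT = ΔY/(−c·k) = −(+£402 billion) × 0.77 / 0.52 ≈ −£595 billion.
The government should cut lump-sum taxes by £595 billion.

−£595 billion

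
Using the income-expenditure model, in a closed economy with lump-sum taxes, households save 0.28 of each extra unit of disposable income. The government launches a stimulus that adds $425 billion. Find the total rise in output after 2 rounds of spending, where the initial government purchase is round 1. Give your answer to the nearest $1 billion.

MPC = 1 − MPS = 1 − 0.28 = 0.72.
Round 1 adds ΔG = $425 billion; each later round is MPC = 0.72 times the previous.
After 2 rounds: 425 + 306 = ΔG·(1 − c^2)/(1 − c) = 425 × (1 − 0.5184)/0.28 = $731 billion.

$731 billion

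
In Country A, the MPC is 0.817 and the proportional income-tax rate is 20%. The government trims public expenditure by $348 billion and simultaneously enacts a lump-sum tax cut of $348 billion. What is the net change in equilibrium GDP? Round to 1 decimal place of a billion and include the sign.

−$183.8 billion

Expenditure multiplier = 1/(1 − c(1−t)) = 1/(1 − 0.817×0.8) = 1/0.3464 ≈ 2.887.
ΔG contributes k·ΔG = (−$348 billion) / 0.3464 ≈ −$1,004.6 billion.
ΔT of −$348 billion changes first-round spending by −c·ΔT = +$284.316 billion, contributing k·(−c·ΔT) = (+$284.316 billion) / 0.3464 ≈ +$820.8 billion.
Net ΔY = k(ΔG − c·ΔT) = (−$63.684 billion) / 0.3464 ≈ −$183.8 billion.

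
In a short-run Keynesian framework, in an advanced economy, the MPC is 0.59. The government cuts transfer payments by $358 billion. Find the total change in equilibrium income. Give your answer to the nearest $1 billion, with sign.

The transfer change shifts disposable income by −$358 billion, so first-round consumption changes by c·ΔTR = 0.59 × (−$358 billion) = −$211.22 billion.
Expenditure multiplier = 1/(1 − MPC) = 1/(1 − 0.59) = 1/0.41 ≈ 2.439.
The transfer multiplier is c × k ≈ 1.439, so ΔY = k × (c·ΔTR) = (−$211.22 billion) / 0.41 ≈ −$515 billion.

−$515 billion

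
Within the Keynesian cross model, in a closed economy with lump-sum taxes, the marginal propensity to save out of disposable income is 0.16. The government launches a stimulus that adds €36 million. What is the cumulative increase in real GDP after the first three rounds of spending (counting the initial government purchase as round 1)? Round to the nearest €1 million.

€92 million

MPC = 1 − MPS = 1 − 0.16 = 0.84.
Round 1 adds ΔG = €36 million; each later round is MPC = 0.84 times the previous.
After 3 rounds: 36 + 30.24 + 25.4016 = ΔG·(1 − c^3)/(1 − c) = 36 × (1 − 0.592704)/0.16 ≈ €92 million.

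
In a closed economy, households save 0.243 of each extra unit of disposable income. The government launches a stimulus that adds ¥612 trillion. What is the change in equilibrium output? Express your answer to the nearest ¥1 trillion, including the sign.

+¥2,519 trillion

MPC = 1 − MPS = 1 − 0.243 = 0.757.
Spending multiplier = 1/(1 − MPC) = 1/(1 − 0.757) = 1/0.243 ≈ 4.115.
ΔY = k × ΔG = (+¥612 trillion) / 0.243 ≈ +¥2,519 trillion.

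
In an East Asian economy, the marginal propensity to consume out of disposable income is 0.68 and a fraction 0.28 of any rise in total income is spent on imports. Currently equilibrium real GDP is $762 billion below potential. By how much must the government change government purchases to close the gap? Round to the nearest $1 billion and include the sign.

Spending multiplier = 1/(1 − c + m) = 1/(1 − 0.68 + 0.28) = 1/0.6 ≈ 1.667.
Need ΔY = +$762 billion, so ΔG = ΔY/k = (+$762 billion) × 0.6 ≈ +$457 billion.
The government should increase government purchases by $457 billion.

+$457 billion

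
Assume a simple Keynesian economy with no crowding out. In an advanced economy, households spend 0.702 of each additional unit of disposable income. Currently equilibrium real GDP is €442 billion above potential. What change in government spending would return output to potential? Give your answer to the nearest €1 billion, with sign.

Spending multiplier = 1/(1 − MPC) = 1/(1 − 0.702) = 1/0.298 ≈ 3.356.
Need ΔY = −€442 billion, so ΔG = ΔY/k = (−€442 billion) × 0.298 ≈ −€132 billion.
The government should cut government spending by €132 billion.

−€132 billion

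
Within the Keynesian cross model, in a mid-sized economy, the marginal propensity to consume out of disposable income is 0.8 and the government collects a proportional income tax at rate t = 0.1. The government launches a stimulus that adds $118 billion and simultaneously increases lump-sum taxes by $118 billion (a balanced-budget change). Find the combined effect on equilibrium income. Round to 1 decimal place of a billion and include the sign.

Expenditure multiplier = 1/(1 − c(1−t)) = 1/(1 − 0.8×0.9) = 1/0.28 ≈ 3.571.
ΔG contributes k·ΔG = (+$118 billion) / 0.28 ≈ +$421.4 billion.
ΔT of +$118 billion changes first-round spending by −c·ΔT = −$94.4 billion, contributing k·(−c·ΔT) = (−$94.4 billion) / 0.28 ≈ −$337.1 billion.
Net ΔY = k(ΔG − c·ΔT) = (+$23.6 billion) / 0.28 ≈ +$84.3 billion.

+$84.3 billion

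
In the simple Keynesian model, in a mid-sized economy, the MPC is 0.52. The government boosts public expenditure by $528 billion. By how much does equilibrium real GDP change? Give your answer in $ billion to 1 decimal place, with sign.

Expenditure multiplier = 1/(1 − MPC) = 1/(1 − 0.52) = 1/0.48 ≈ 2.083.
ΔY = k × ΔG = (+$528 billion) / 0.48 = +$1,100 billion.

+$1,100.0 billion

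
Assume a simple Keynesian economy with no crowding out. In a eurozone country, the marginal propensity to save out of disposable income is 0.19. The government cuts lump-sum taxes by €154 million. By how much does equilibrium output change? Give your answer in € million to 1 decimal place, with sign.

+€656.5 million

MPC = 1 − MPS = 1 − 0.19 = 0.81.
A lump-sum tax change of −€154 million shifts disposable income by +€154 million; first-round consumption changes by −c × ΔT = −0.81 × (−€154 million) = +€124.74 million.
Expenditure multiplier = 1/(1 − MPC) = 1/(1 − 0.81) = 1/0.19 ≈ 5.263.
The tax multiplier is −c × k ≈ −4.263, so ΔY = k × (−c·ΔT) = (+€124.74 million) / 0.19 ≈ +€656.5 million.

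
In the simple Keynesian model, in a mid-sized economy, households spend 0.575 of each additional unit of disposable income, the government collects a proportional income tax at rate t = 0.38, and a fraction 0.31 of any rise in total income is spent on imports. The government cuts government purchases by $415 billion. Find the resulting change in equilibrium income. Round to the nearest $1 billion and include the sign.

Government-spending multiplier = 1/(1 − c(1−t) + m) = 1/(1 − 0.575×0.62 + 0.31) = 1/0.9535 ≈ 1.049.
ΔY = k × ΔG = (−$415 billion) / 0.9535 ≈ −$435 billion.

−$435 billion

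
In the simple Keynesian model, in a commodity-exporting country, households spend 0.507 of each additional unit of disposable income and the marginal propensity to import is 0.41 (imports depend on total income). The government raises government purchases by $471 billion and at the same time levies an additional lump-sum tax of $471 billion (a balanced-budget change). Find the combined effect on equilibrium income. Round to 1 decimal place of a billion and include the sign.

+$257.1 billion

Expenditure multiplier = 1/(1 − c + m) = 1/(1 − 0.507 + 0.41) = 1/0.903 ≈ 1.107.
ΔG contributes k·ΔG = (+$471 billion) / 0.903 ≈ +$521.6 billion.
ΔT of +$471 billion changes first-round spending by −c·ΔT = −$238.797 billion, contributing k·(−c·ΔT) = (−$238.797 billion) / 0.903 ≈ −$264.4 billion.
Net ΔY = k(ΔG − c·ΔT) = (+$232.203 billion) / 0.903 ≈ +$257.1 billion.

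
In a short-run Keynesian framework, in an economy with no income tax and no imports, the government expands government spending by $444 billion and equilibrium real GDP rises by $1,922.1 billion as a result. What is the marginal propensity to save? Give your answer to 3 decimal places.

0.231

Implied spending multiplier k = ΔY/ΔG = 1,922.1/444 ≈ 4.3291.
Since k = 1/(1 − MPC), MPC = 1 − 1/k = 1 − ΔG/ΔY = 1 − 444/1,922.1 ≈ 0.769.
MPS = 1 − MPC = 0.231.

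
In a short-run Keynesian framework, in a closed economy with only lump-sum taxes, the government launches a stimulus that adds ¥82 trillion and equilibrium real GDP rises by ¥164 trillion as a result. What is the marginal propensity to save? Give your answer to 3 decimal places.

0.500

Implied spending multiplier k = ΔY/ΔG = 164/82 = 2.
Since k = 1/(1 − MPC), MPC = 1 − 1/k = 1 − ΔG/ΔY = 1 − 82/164 = 0.500.
MPS = 1 − MPC = 0.500.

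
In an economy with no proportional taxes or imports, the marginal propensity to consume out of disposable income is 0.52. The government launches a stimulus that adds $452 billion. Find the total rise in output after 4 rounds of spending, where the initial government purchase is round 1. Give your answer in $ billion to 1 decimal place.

Round 1 adds ΔG = $452 billion; each later round is MPC = 0.52 times the previous.
After 4 rounds: 452 + 235.04 + 122.2208 + 63.554816 = ΔG·(1 − c^4)/(1 − c) = 452 × (1 − 0.07311616)/0.48 ≈ $872.8 billion.

$872.8 billion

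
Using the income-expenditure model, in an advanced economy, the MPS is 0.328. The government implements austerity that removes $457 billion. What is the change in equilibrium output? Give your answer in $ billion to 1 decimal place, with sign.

−$1,393.3 billion

MPC = 1 − MPS = 1 − 0.328 = 0.672.
Expenditure multiplier = 1/(1 − MPC) = 1/(1 − 0.672) = 1/0.328 ≈ 3.049.
ΔY = k × ΔG = (−$457 billion) / 0.328 ≈ −$1,393.3 billion.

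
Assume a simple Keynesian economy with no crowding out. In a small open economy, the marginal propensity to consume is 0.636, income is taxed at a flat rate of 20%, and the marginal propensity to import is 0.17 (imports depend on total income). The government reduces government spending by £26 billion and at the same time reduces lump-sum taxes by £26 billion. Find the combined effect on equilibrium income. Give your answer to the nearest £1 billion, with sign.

Expenditure multiplier = 1/(1 − c(1−t) + m) = 1/(1 − 0.636×0.8 + 0.17) = 1/0.6612 ≈ 1.512.
ΔG contributes k·ΔG = (−£26 billion) / 0.6612 ≈ −£39.3 billion.
ΔT of −£26 billion changes first-round spending by −c·ΔT = +£16.536 billion, contributing k·(−c·ΔT) = (+£16.536 billion) / 0.6612 ≈ +£25 billion.
Net ΔY = k(ΔG − c·ΔT) = (−£9.464 billion) / 0.6612 ≈ −£14 billion.

−£14 billion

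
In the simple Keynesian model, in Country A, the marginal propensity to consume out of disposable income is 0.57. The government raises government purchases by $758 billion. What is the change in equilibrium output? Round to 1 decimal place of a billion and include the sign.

Expenditure multiplier = 1/(1 − MPC) = 1/(1 − 0.57) = 1/0.43 ≈ 2.326.
ΔY = k × ΔG = (+$758 billion) / 0.43 ≈ +$1,762.8 billion.

+$1,762.8 billion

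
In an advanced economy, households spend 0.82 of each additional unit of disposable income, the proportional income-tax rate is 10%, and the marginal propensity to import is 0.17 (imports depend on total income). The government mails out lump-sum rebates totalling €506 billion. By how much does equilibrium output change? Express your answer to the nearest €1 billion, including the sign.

A lump-sum tax change of −€506 billion shifts disposable income by +€506 billion; first-round consumption changes by −c × ΔT = −0.82 × (−€506 billion) = +€414.92 billion.
Expenditure multiplier = 1/(1 − c(1−t) + m) = 1/(1 − 0.82×0.9 + 0.17) = 1/0.432 ≈ 2.315.
The tax multiplier is −c × k ≈ −1.898, so ΔY = k × (−c·ΔT) = (+€414.92 billion) / 0.432 ≈ +€960 billion.

+€960 billion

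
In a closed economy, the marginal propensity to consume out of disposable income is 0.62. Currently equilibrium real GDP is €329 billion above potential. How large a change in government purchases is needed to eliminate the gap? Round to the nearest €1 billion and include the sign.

−€125 billion

Spending multiplier = 1/(1 − MPC) = 1/(1 − 0.62) = 1/0.38 ≈ 2.632.
Need ΔY = −€329 billion, so ΔG = ΔY/k = (−€329 billion) × 0.38 ≈ −€125 billion.
The government should cut government purchases by €125 billion.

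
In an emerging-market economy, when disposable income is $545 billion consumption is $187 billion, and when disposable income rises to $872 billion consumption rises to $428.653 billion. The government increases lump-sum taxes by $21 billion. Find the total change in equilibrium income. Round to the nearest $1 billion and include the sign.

MPC = ΔC/ΔYd = (428.653 − 187)/(872 − 545) = 241.653/327 = 0.739.
A lump-sum tax change of +$21 billion shifts disposable income by −$21 billion; first-round consumption changes by −c × ΔT = −0.739 × (+$21 billion) = −$15.519 billion.
Expenditure multiplier = 1/(1 − MPC) = 1/(1 − 0.739) = 1/0.261 ≈ 3.831.
The tax multiplier is −c × k ≈ −2.831, so ΔY = k × (−c·ΔT) = (−$15.519 billion) / 0.261 ≈ −$59 billion.

−$59 billion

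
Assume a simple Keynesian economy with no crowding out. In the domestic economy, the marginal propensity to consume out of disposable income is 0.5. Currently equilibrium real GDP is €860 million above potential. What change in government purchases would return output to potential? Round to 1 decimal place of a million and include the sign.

−€430.0 million

Spending multiplier = 1/(1 − MPC) = 1/(1 − 0.5) = 1/0.5 = 2.
Need ΔY = −€860 million, so ΔG = ΔY/k = (−€860 million) × 0.5 = −€430 million.
The government should cut government purchases by €430 million.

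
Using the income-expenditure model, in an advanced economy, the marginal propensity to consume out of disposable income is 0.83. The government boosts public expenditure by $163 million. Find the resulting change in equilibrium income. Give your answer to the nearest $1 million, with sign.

Government-spending multiplier = 1/(1 − MPC) = 1/(1 − 0.83) = 1/0.17 ≈ 5.882.
ΔY = k × ΔG = (+$163 million) / 0.17 ≈ +$959 million.

+$959 million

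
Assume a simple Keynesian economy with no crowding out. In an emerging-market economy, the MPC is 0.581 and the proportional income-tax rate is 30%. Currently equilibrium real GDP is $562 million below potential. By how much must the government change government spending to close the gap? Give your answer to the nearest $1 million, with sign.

+$333 million

Spending multiplier = 1/(1 − c(1−t)) = 1/(1 − 0.581×0.7) = 1/0.5933 ≈ 1.685.
Need ΔY = +$562 million, so ΔG = ΔY/k = (+$562 million) × 0.5933 ≈ +$333 million.
The government should increase government spending by $333 million.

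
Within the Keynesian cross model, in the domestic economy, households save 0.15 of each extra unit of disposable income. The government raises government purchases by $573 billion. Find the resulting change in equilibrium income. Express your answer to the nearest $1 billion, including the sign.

MPC = 1 − MPS = 1 − 0.15 = 0.85.
Government-spending multiplier = 1/(1 − MPC) = 1/(1 − 0.85) = 1/0.15 ≈ 6.667.
ΔY = k × ΔG = (+$573 billion) / 0.15 = +$3,820 billion.

+$3,820 billion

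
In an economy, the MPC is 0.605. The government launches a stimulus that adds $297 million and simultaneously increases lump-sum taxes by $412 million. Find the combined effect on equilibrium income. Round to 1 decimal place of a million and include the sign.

Expenditure multiplier = 1/(1 − MPC) = 1/(1 − 0.605) = 1/0.395 ≈ 2.532.
ΔG contributes k·ΔG = (+$297 million) / 0.395 ≈ +$751.9 million.
ΔT of +$412 million changes first-round spending by −c·ΔT = −$249.26 million, contributing k·(−c·ΔT) = (−$249.26 million) / 0.395 ≈ −$631 million.
Net ΔY = k(ΔG − c·ΔT) = (+$47.74 million) / 0.395 ≈ +$120.9 million.

+$120.9 million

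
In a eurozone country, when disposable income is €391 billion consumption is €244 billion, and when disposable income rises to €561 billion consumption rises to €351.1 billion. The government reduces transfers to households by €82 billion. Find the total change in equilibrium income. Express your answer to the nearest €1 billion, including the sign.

−€140 billion

MPC = ΔC/ΔYd = (351.1 − 244)/(561 − 391) = 107.1/170 = 0.63.
The transfer change shifts disposable income by −€82 billion, so first-round consumption changes by c·ΔTR = 0.63 × (−€82 billion) = −€51.66 billion.
Expenditure multiplier = 1/(1 − MPC) = 1/(1 − 0.63) = 1/0.37 ≈ 2.703.
The transfer multiplier is c × k ≈ 1.703, so ΔY = k × (c·ΔTR) = (−€51.66 billion) / 0.37 ≈ −€140 billion.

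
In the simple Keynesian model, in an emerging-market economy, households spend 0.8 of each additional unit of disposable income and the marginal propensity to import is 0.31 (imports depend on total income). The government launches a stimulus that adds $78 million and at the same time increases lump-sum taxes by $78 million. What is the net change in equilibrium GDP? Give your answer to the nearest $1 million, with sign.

Expenditure multiplier = 1/(1 − c + m) = 1/(1 − 0.8 + 0.31) = 1/0.51 ≈ 1.961.
ΔG contributes k·ΔG = (+$78 million) / 0.51 ≈ +$152.9 million.
ΔT of +$78 million changes first-round spending by −c·ΔT = −$62.4 million, contributing k·(−c·ΔT) = (−$62.4 million) / 0.51 ≈ −$122.4 million.
Net ΔY = k(ΔG − c·ΔT) = (+$15.6 million) / 0.51 ≈ +$31 million.

+$31 million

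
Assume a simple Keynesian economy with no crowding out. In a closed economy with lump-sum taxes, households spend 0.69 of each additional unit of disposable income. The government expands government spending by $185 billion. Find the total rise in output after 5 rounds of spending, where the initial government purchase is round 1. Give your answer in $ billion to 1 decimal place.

$503.4 billion

Round 1 adds ΔG = $185 billion; each later round is MPC = 0.69 times the previous.
After 5 rounds: 185 + 127.65 + 88.0785 + 60.774165 + 41.93417385 = ΔG·(1 − c^5)/(1 − c) = 185 × (1 − 0.1564031349)/0.31 ≈ $503.4 billion.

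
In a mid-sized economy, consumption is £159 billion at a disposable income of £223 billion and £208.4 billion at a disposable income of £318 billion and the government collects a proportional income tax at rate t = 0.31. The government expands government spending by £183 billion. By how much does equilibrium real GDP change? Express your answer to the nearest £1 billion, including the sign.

MPC = ΔC/ΔYd = (208.4 − 159)/(318 − 223) = 49.4/95 = 0.52.
Government-spending multiplier = 1/(1 − c(1−t)) = 1/(1 − 0.52×0.69) = 1/0.6412 ≈ 1.56.
ΔY = k × ΔG = (+£183 billion) / 0.6412 ≈ +£285 billion.

+£285 billion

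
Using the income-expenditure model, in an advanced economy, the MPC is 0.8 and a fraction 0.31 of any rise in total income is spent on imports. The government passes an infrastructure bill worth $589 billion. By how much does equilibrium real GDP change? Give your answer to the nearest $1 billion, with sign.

Expenditure multiplier = 1/(1 − c + m) = 1/(1 − 0.8 + 0.31) = 1/0.51 ≈ 1.961.
ΔY = k × ΔG = (+$589 billion) / 0.51 ≈ +$1,155 billion.

+$1,155 billion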